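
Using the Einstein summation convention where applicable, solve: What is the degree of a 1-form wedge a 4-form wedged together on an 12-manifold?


The degree of a wedge product is the sum of the degrees of the individual forms.
Degrees: 1, 4
Total degree = 1 + 4 = 5

5


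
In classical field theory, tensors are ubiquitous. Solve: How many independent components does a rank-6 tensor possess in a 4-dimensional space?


The number of components of a rank-r tensor in d dimensions is d^r.
Here d = 4 and r = 6.
4^6 = 4096

4096


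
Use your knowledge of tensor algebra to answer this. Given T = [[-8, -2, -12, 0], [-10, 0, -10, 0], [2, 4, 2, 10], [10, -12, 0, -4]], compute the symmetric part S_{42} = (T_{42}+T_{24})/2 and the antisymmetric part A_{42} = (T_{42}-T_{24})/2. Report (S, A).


T_{42} = -12
T_{24} = 0
S_{42} = (-12 + 0)/2 = -12/2 = -6
A_{42} = (-12 - 0)/2 = -12/2 = -6
Check: S + A = -6 + -6 = -12 = T_{42}.

(-6, -6)


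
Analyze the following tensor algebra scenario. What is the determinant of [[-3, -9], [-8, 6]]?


For a 2x2 matrix [[a, b], [c, d]], det = a*d - b*c.
a = -3, b = -9, c = -8, d = 6
a*d = -3 * 6 = -18
b*c = -9 * -8 = 72
det = -18 - 72 = -90

-90


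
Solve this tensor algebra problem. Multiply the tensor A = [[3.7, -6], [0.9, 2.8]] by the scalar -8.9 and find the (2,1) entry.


Scalar multiplication: (cA)_{ij} = c * A_{ij}.
c = -8.9
A_{21} = 0.9
(cA)_{21} = -8.9 * 0.9 = -8.01

-8.01


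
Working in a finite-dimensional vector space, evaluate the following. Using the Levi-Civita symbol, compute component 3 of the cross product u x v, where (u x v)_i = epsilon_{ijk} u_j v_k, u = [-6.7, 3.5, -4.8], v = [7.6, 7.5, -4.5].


(u x v)_3 = sum_{j,k} epsilon_{3jk} u_j v_k. Only permutations of (1,2,3) contribute; the two non-zero terms are:
eps_{312} u_1 v_2 = 1 * -6.7 * 7.5 = -50.25
eps_{321} u_2 v_1 = -1 * 3.5 * 7.6 = -26.6
(u x v)_3 = -76.85

-76.85


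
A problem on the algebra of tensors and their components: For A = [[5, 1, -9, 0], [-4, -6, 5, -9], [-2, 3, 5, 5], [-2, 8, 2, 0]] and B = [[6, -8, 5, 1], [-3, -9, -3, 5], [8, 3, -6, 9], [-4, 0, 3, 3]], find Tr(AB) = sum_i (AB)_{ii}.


Tr(AB) = sum_i (AB)_{ii} where (AB)_{ii} = sum_k A_{ik} B_{ki}.
(AB)_{11} = 5*6 + 1*-3 + -9*8 + 0*-4 = -45
(AB)_{22} = -4*-8 + -6*-9 + 5*3 + -9*0 = 101
(AB)_{33} = -2*5 + 3*-3 + 5*-6 + 5*3 = -34
(AB)_{44} = -2*1 + 8*5 + 2*9 + 0*3 = 56
Tr(AB) = -45 + 101 + -34 + 56 = 78

78


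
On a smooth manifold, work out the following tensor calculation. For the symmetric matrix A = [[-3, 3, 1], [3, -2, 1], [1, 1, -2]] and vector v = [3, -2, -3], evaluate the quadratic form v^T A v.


First compute Av:
(Av)_1 = -3*3 + 3*-2 + 1*-3 = -18
(Av)_2 = 3*3 + -2*-2 + 1*-3 = 10
(Av)_3 = 1*3 + 1*-2 + -2*-3 = 7
Av = [-18, 10, 7]
Then v^T (Av) = 3*-18 + -2*10 + -3*7
= -54 + -20 + -21 = -95

-95


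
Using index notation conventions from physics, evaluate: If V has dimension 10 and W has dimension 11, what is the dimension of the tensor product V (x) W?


The dimension of a tensor product is the product of dimensions.
dim(V) = 10, dim(W) = 11
dim(V (x) W) = 10 * 11 = 110

110


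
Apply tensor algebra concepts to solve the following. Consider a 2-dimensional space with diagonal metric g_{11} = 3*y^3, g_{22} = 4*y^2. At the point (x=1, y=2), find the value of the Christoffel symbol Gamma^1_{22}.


For a diagonal metric, Gamma^k_{ij} = (1/2) g^{kk} (dg_{ik}/dx_j + dg_{jk}/dx_i - dg_{ij}/dx_k).
The metric is diagonal, so g_{ab} = 0 for a != b.
At the given point: g_{11} = 24, g_{22} = 16
g^{11} = 1/24
dg_{21}/dx_2 = 0 (off-diagonal)
dg_{21}/dx_2 = 0 (off-diagonal)
dg_{22}/dx_1 = dg_{22}/dx_1 = 0
Numerator = 0 + 0 - 0 = 0
Gamma^1_{22} = 0 / (2 * 24) = 0

0


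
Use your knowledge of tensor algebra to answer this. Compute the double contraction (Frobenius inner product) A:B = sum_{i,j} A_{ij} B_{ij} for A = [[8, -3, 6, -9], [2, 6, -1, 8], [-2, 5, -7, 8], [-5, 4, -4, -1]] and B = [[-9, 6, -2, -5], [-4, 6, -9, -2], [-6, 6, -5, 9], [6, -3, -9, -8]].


A:B = sum over all i,j of A_{ij} * B_{ij}.
Row 1: 8*-9=-72, -3*6=-18, 6*-2=-12, -9*-5=45 => row sum = -57
Row 2: 2*-4=-8, 6*6=36, -1*-9=9, 8*-2=-16 => row sum = 21
Row 3: -2*-6=12, 5*6=30, -7*-5=35, 8*9=72 => row sum = 149
Row 4: -5*6=-30, 4*-3=-12, -4*-9=36, -1*-8=8 => row sum = 2
Total = -57 + 21 + 149 + 2 = 115

115


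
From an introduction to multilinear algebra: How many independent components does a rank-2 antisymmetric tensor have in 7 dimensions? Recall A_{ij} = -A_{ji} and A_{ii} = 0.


An antisymmetric rank-2 tensor satisfies A_{ij} = -A_{ji}, so diagonal entries are zero.
The independent components are the upper-triangular entries: C(n, 2) = n(n-1)/2.
n = 7
C(7, 2) = 7 * 6 / 2 = 42 / 2 = 21

21


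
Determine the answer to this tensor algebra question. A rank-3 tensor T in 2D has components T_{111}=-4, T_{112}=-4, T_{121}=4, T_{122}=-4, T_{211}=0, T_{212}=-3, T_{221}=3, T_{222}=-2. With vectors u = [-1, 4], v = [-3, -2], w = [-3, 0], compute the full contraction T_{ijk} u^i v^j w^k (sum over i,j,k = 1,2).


S = sum over i,j,k of T_{ijk} u_i v_j w_k. Expanding all 8 terms:
T_{111}*u_1*v_1*w_1 = -4*-1*-3*-3 = 36  (running total: 36)
T_{112}*u_1*v_1*w_2 = -4*-1*-3*0 = 0  (running total: 36)
T_{121}*u_1*v_2*w_1 = 4*-1*-2*-3 = -24  (running total: 12)
T_{122}*u_1*v_2*w_2 = -4*-1*-2*0 = 0  (running total: 12)
T_{211}*u_2*v_1*w_1 = 0*4*-3*-3 = 0  (running total: 12)
T_{212}*u_2*v_1*w_2 = -3*4*-3*0 = 0  (running total: 12)
T_{221}*u_2*v_2*w_1 = 3*4*-2*-3 = 72  (running total: 84)
T_{222}*u_2*v_2*w_2 = -2*4*-2*0 = 0  (running total: 84)
S = 84

84


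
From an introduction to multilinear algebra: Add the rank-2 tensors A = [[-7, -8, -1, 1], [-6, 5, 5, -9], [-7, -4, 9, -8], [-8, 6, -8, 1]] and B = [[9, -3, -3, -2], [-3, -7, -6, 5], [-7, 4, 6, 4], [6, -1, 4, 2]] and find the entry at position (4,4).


Tensor addition is component-wise: (A + B)_{ij} = A_{ij} + B_{ij}.
A_{44} = 1
B_{44} = 2
(A + B)_{44} = 1 + 2 = 3

3


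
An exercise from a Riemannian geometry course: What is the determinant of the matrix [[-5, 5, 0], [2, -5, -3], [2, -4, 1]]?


Expanding along the first row, det(A) = a11*M_11 - a12*M_12 + a13*M_13, where M_1j is the (1,j) minor.
Minor M_11 = -5*1 - -3*-4 = -17
Minor M_12 = 2*1 - -3*2 = 8
Minor M_13 = 2*-4 - -5*2 = 2
det = -5*(-17) - 5*(8) + 0*(2)
    = 85 - 40 + 0
    = 45

45


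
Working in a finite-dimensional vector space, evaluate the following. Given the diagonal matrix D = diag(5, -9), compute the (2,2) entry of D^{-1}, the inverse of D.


For a diagonal matrix, the inverse has entries (D^{-1})_{ii} = 1/d_{ii}.
The diagonal entries are: d_{11} = 5, d_{22} = -9
We need (D^{-1})_{22} = 1/d_{22} = 1/-9 = -1/9

-1/9


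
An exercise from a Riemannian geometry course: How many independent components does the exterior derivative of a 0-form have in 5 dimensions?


The exterior derivative of a p-form is a (p+1)-form.
Its number of independent components is C(n, p+1).
n = 5, p+1 = 1
C(5, 1) = 5

5


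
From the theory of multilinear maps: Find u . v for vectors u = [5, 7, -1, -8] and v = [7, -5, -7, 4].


The inner product u . v = sum of u_i * v_i.
Term-by-term: 5 * 7, 7 * -5, -1 * -7, -8 * 4
Products: 35, -35, 7, -32
Sum = 35 + -35 + 7 + -32 = -25

-25


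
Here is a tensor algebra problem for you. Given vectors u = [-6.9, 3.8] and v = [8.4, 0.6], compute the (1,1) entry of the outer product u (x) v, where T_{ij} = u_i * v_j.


The outer product entry T_{ij} = u_i * v_j.
We need i=1, j=1.
u_1 = -6.9, v_1 = 8.4
T_{1,1} = -6.9 * 8.4 = -57.96

-57.96


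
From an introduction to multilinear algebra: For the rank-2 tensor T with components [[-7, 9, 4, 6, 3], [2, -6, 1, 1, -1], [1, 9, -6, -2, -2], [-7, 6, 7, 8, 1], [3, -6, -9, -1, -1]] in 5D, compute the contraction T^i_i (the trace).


The contraction (trace) of a rank-2 tensor is the sum of its diagonal elements.
Diagonal entries: A[1,1] = -7, A[2,2] = -6, A[3,3] = -6, A[4,4] = 8, A[5,5] = -1
Tr(A) = -7 + -6 + -6 + 8 + -1 = -12

-12


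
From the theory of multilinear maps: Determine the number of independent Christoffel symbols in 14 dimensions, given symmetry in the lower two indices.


Christoffel symbols Gamma^k_{ij} are symmetric in i,j, so there are d * d(d+1)/2 independent symbols.
d = 14
d(d+1)/2 = 14 * 15 / 2 = 105
Total = 14 * 105 = 1470

1470


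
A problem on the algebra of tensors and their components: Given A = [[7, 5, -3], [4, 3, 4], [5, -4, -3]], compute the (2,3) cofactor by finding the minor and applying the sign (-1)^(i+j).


To find cofactor C_{23}, delete row 2 and column 3.
The resulting 2x2 submatrix is: [[7, 5], [5, -4]]
Minor M_{23} = 7*-4 - 5*5
  = -28 - 25 = -53
Sign = (-1)^(2+3) = (-1)^5 = -1
Cofactor C_{23} = -1 * -53 = 53

53


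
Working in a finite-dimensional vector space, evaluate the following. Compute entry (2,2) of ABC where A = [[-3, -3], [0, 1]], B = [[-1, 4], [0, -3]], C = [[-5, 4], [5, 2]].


(ABC)_{22} = sum_m (AB)_{2m} C_{m2}. First compute row 2 of AB.
(AB)_{21} = 0*-1 + 1*0 = 0
(AB)_{22} = 0*4 + 1*-3 = -3
Now contract with column 2 of C:
(AB)_{21} * C_{12} = 0 * 4 = 0
(AB)_{22} * C_{22} = -3 * 2 = -6
(ABC)_{22} = 0 + -6 = -6

-6


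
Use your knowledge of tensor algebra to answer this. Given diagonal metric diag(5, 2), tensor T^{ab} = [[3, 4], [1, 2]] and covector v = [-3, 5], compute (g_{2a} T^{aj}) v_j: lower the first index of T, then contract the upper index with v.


Step 1: lower the first index. For a diagonal metric, g_{ia} T^{aj} = g_{ii} T^{ij} (no sum on i).
g_{22} = 2
S_2{}^1 = 2 * T^{21} = 2 * 1 = 2
S_2{}^2 = 2 * T^{22} = 2 * 2 = 4
Step 2: contract S_2{}^j with v_j.
S_2{}^1 * v_1 = 2 * -3 = -6
S_2{}^2 * v_2 = 4 * 5 = 20
Result = -6 + 20 = 14

14


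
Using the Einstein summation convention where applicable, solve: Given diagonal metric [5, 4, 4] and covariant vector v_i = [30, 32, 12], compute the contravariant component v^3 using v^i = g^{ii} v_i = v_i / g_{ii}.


To raise an index with a diagonal metric: v^i = v_i / g_{ii}.
For index 3: v_3 = 12, g_{33} = 4
v^3 = 12 / 4 = 3

3


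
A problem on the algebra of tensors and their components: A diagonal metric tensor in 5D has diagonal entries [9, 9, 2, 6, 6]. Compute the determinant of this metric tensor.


For a diagonal metric, the determinant is the product of diagonal entries.
Diagonal entries: 9, 9, 2, 6, 6
det(g) = 9 * 9 * 2 * 6 * 6 = 5832

5832


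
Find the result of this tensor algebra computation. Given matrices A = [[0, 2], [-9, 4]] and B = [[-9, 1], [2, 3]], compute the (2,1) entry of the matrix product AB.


(AB)_{ij} = sum_k A_{ik} B_{kj}.
For i=2, j=1:
A_{21} * B_{11} = -9 * -9 = 81
A_{22} * B_{21} = 4 * 2 = 8
Sum = 81 + 8 = 89

89


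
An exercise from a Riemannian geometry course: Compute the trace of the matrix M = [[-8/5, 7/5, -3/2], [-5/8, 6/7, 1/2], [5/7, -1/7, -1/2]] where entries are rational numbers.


The trace is the sum of diagonal entries.
Diagonal: M[1,1] = -8/5, M[2,2] = 6/7, M[3,3] = -1/2
Tr(M) = -8/5 + 6/7 + -1/2
Computing step by step:
After adding M[1,1]: -8/5
After adding M[2,2]: -26/35
After adding M[3,3]: -87/70
Tr(M) = -87/70

-87/70


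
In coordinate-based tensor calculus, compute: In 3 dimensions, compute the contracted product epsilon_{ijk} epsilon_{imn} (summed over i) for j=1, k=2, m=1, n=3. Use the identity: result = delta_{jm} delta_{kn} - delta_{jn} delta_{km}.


Using the identity: epsilon_{ijk} epsilon_{imn} = delta_{jm} delta_{kn} - delta_{jn} delta_{km}.
delta_{11} = 1
delta_{23} = 0
delta_{13} = 0
delta_{21} = 0
Result = 1 * 0 - 0 * 0 = 0 - 0 = 0

0


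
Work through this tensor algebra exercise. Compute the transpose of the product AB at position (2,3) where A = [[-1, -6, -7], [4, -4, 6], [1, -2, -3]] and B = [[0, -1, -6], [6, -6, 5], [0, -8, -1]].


(AB)^T_{ij} = (AB)_{ji} = sum_k A_{jk} B_{ki}.
For i=2, j=3 we need (AB)_{32}:
A_{31} * B_{12} = 1 * -1 = -1
A_{32} * B_{22} = -2 * -6 = 12
A_{33} * B_{32} = -3 * -8 = 24
Sum = -1 + 12 + 24 = 35

35


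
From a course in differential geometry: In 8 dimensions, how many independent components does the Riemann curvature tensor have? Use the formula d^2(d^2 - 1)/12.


The Riemann tensor in d dimensions has d^2(d^2 - 1)/12 independent components.
d = 8, so d^2 = 64
d^2 - 1 = 63
d^2(d^2 - 1) = 64 * 63 = 4032
Divide by 12: 4032 / 12 = 336

336


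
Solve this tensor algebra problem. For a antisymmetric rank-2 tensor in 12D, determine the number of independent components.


A antisymmetric rank-2 tensor in d dimensions has d(d-1)/2 independent components.
d = 12
d(d-1)/2 = 12 * 11 / 2 = 132 / 2 = 66

66


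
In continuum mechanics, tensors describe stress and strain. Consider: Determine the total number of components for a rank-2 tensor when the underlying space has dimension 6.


The number of components of a rank-r tensor in d dimensions is d^r.
Here d = 6 and r = 2.
6^2 = 36

36


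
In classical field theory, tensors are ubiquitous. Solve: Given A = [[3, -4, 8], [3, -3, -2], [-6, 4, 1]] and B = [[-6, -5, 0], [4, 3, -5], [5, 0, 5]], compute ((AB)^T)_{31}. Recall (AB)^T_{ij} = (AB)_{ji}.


(AB)^T_{ij} = (AB)_{ji} = sum_k A_{jk} B_{ki}.
For i=3, j=1 we need (AB)_{13}:
A_{11} * B_{13} = 3 * 0 = 0
A_{12} * B_{23} = -4 * -5 = 20
A_{13} * B_{33} = 8 * 5 = 40
Sum = 0 + 20 + 40 = 60

60


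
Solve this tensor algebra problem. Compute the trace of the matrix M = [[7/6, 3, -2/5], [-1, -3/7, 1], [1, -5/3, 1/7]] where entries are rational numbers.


The trace is the sum of diagonal entries.
Diagonal: M[1,1] = 7/6, M[2,2] = -3/7, M[3,3] = 1/7
Tr(M) = 7/6 + -3/7 + 1/7
Computing step by step:
After adding M[1,1]: 7/6
After adding M[2,2]: 31/42
After adding M[3,3]: 37/42
Tr(M) = 37/42

37/42


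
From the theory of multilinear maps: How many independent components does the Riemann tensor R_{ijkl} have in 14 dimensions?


The Riemann tensor in d dimensions has d^2(d^2 - 1)/12 independent components.
d = 14, so d^2 = 196
d^2 - 1 = 195
d^2(d^2 - 1) = 196 * 195 = 38220
Divide by 12: 38220 / 12 = 3185

3185


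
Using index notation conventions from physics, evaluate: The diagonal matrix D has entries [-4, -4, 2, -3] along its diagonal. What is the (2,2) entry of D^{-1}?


For a diagonal matrix, the inverse has entries (D^{-1})_{ii} = 1/d_{ii}.
The diagonal entries are: d_{11} = -4, d_{22} = -4, d_{33} = 2, d_{44} = -3
We need (D^{-1})_{22} = 1/d_{22} = 1/-4 = -1/4

-1/4


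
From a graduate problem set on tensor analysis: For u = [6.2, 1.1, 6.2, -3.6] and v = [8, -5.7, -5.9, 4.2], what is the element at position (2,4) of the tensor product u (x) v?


The outer product entry T_{ij} = u_i * v_j.
We need i=2, j=4.
u_2 = 1.1, v_4 = 4.2
T_{2,4} = 1.1 * 4.2 = 4.62

4.62


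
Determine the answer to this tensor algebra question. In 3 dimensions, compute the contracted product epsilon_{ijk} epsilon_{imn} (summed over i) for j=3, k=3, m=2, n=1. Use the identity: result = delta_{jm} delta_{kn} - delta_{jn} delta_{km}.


Using the identity: epsilon_{ijk} epsilon_{imn} = delta_{jm} delta_{kn} - delta_{jn} delta_{km}.
delta_{32} = 0
delta_{31} = 0
delta_{31} = 0
delta_{32} = 0
Result = 0 * 0 - 0 * 0 = 0 - 0 = 0

0


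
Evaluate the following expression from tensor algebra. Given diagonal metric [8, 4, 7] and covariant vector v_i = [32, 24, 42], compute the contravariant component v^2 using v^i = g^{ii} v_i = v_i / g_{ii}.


To raise an index with a diagonal metric: v^i = v_i / g_{ii}.
For index 2: v_2 = 24, g_{22} = 4
v^2 = 24 / 4 = 6

6


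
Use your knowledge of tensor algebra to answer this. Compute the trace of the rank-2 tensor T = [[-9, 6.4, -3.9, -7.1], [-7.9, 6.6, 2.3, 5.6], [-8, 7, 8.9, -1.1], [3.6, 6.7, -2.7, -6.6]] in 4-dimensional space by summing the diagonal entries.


The contraction (trace) of a rank-2 tensor is the sum of its diagonal elements.
Diagonal entries: A[1,1] = -9, A[2,2] = 6.6, A[3,3] = 8.9, A[4,4] = -6.6
Tr(A) = -9 + 6.6 + 8.9 + -6.6 = -0.1

-0.1


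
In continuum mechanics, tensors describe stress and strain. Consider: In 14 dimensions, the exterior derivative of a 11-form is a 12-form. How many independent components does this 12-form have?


The exterior derivative of a p-form is a (p+1)-form.
Its number of independent components is C(n, p+1).
n = 14, p+1 = 12
C(14, 12) = 91

91


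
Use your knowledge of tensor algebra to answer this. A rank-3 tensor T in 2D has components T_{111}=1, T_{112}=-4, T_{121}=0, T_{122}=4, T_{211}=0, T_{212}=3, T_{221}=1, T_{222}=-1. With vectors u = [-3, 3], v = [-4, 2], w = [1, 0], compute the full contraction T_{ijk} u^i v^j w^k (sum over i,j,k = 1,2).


S = sum over i,j,k of T_{ijk} u_i v_j w_k. Expanding all 8 terms:
T_{111}*u_1*v_1*w_1 = 1*-3*-4*1 = 12  (running total: 12)
T_{112}*u_1*v_1*w_2 = -4*-3*-4*0 = 0  (running total: 12)
T_{121}*u_1*v_2*w_1 = 0*-3*2*1 = 0  (running total: 12)
T_{122}*u_1*v_2*w_2 = 4*-3*2*0 = 0  (running total: 12)
T_{211}*u_2*v_1*w_1 = 0*3*-4*1 = 0  (running total: 12)
T_{212}*u_2*v_1*w_2 = 3*3*-4*0 = 0  (running total: 12)
T_{221}*u_2*v_2*w_1 = 1*3*2*1 = 6  (running total: 18)
T_{222}*u_2*v_2*w_2 = -1*3*2*0 = 0  (running total: 18)
S = 18

18


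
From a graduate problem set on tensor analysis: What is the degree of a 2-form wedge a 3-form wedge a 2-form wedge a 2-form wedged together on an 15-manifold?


The degree of a wedge product is the sum of the degrees of the individual forms.
Degrees: 2, 3, 2, 2
Total degree = 2 + 3 + 2 + 2 = 9

9


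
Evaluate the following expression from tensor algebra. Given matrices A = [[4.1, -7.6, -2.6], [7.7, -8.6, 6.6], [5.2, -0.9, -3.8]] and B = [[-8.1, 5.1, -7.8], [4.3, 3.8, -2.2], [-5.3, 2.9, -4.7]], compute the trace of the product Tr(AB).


Tr(AB) = sum_i (AB)_{ii} where (AB)_{ii} = sum_k A_{ik} B_{ki}.
(AB)_{11} = 4.1*-8.1 + -7.6*4.3 + -2.6*-5.3 = -52.11
(AB)_{22} = 7.7*5.1 + -8.6*3.8 + 6.6*2.9 = 25.73
(AB)_{33} = 5.2*-7.8 + -0.9*-2.2 + -3.8*-4.7 = -20.72
Tr(AB) = -52.11 + 25.73 + -20.72 = -47.1

-47.1


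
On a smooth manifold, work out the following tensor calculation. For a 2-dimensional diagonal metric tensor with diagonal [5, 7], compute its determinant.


For a diagonal metric, the determinant is the product of diagonal entries.
Diagonal entries: 5, 7
det(g) = 5 * 7 = 35

35


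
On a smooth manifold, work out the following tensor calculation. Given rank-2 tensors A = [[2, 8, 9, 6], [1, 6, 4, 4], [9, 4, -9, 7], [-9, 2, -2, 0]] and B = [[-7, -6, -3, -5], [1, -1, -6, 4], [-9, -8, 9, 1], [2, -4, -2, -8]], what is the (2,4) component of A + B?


Tensor addition is component-wise: (A + B)_{ij} = A_{ij} + B_{ij}.
A_{24} = 4
B_{24} = 4
(A + B)_{24} = 4 + 4 = 8

8


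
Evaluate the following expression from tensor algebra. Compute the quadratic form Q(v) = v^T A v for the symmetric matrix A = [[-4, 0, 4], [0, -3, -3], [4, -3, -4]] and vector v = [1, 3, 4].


First compute Av:
(Av)_1 = -4*1 + 0*3 + 4*4 = 12
(Av)_2 = 0*1 + -3*3 + -3*4 = -21
(Av)_3 = 4*1 + -3*3 + -4*4 = -21
Av = [12, -21, -21]
Then v^T (Av) = 1*12 + 3*-21 + 4*-21
= 12 + -63 + -84 = -135

-135


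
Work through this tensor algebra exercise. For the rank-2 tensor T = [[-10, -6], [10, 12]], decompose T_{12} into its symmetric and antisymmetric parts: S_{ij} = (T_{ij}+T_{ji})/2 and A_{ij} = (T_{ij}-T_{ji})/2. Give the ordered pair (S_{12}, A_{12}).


T_{12} = -6
T_{21} = 10
S_{12} = (-6 + 10)/2 = 4/2 = 2
A_{12} = (-6 - 10)/2 = -16/2 = -8
Check: S + A = 2 + -8 = -6 = T_{12}.

(2, -8)


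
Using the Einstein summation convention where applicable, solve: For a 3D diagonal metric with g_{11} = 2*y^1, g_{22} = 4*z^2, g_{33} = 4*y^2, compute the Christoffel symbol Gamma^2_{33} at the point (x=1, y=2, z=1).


For a diagonal metric, Gamma^k_{ij} = (1/2) g^{kk} (dg_{ik}/dx_j + dg_{jk}/dx_i - dg_{ij}/dx_k).
The metric is diagonal, so g_{ab} = 0 for a != b.
At the given point: g_{11} = 4, g_{22} = 4, g_{33} = 16
g^{22} = 1/4
dg_{32}/dx_3 = 0 (off-diagonal)
dg_{32}/dx_3 = 0 (off-diagonal)
dg_{33}/dx_2 = dg_{33}/dx_2 = 16
Numerator = 0 + 0 - 16 = -16
Gamma^2_{33} = -16 / (2 * 4) = -2

-2


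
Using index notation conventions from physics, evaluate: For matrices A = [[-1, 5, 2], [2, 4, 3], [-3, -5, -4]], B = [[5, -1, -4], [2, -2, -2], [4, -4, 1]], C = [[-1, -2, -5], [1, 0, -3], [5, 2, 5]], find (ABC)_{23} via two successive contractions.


(ABC)_{23} = sum_m (AB)_{2m} C_{m3}. First compute row 2 of AB.
(AB)_{21} = 2*5 + 4*2 + 3*4 = 30
(AB)_{22} = 2*-1 + 4*-2 + 3*-4 = -22
(AB)_{23} = 2*-4 + 4*-2 + 3*1 = -13
Now contract with column 3 of C:
(AB)_{21} * C_{13} = 30 * -5 = -150
(AB)_{22} * C_{23} = -22 * -3 = 66
(AB)_{23} * C_{33} = -13 * 5 = -65
(ABC)_{23} = -150 + 66 + -65 = -149

-149


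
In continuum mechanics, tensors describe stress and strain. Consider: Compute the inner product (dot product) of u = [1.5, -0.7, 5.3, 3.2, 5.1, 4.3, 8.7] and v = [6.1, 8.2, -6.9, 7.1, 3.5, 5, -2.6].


The inner product u . v = sum of u_i * v_i.
Term-by-term: 1.5 * 6.1, -0.7 * 8.2, 5.3 * -6.9, 3.2 * 7.1, 5.1 * 3.5, 4.3 * 5, 8.7 * -2.6
Products: 9.15, -5.74, -36.57, 22.72, 17.85, 21.5, -22.62
Sum = 9.15 + -5.74 + -36.57 + 22.72 + 17.85 + 21.5 + -22.62 = 6.29

6.29


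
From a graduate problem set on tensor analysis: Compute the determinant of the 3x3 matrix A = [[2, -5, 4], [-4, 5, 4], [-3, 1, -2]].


Expanding along the first row, det(A) = a11*M_11 - a12*M_12 + a13*M_13, where M_1j is the (1,j) minor.
Minor M_11 = 5*-2 - 4*1 = -14
Minor M_12 = -4*-2 - 4*-3 = 20
Minor M_13 = -4*1 - 5*-3 = 11
det = 2*(-14) - -5*(20) + 4*(11)
    = -28 - -100 + 44
    = 116

116


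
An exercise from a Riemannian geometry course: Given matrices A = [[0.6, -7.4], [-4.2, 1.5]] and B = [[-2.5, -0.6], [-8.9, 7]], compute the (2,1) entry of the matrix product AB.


(AB)_{ij} = sum_k A_{ik} B_{kj}.
For i=2, j=1:
A_{21} * B_{11} = -4.2 * -2.5 = 10.5
A_{22} * B_{21} = 1.5 * -8.9 = -13.35
Sum = 10.5 + -13.35 = -2.85

-2.85


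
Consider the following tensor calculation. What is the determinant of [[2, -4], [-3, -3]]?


For a 2x2 matrix [[a, b], [c, d]], det = a*d - b*c.
a = 2, b = -4, c = -3, d = -3
a*d = 2 * -3 = -6
b*c = -4 * -3 = 12
det = -6 - 12 = -18

-18


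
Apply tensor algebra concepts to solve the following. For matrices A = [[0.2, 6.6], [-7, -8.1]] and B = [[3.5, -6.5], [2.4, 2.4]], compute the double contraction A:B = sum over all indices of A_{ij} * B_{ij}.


A:B = sum over all i,j of A_{ij} * B_{ij}.
Row 1: 0.2*3.5=0.7, 6.6*-6.5=-42.9 => row sum = -42.2
Row 2: -7*2.4=-16.8, -8.1*2.4=-19.44 => row sum = -36.24
Total = -42.2 + -36.24 = -78.44

-78.44


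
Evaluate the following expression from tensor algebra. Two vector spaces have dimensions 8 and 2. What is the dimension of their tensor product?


The dimension of a tensor product is the product of dimensions.
dim(V) = 8, dim(W) = 2
dim(V (x) W) = 8 * 2 = 16

16


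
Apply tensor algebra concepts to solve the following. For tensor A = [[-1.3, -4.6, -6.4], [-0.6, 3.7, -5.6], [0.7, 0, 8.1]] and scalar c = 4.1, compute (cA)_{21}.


Scalar multiplication: (cA)_{ij} = c * A_{ij}.
c = 4.1
A_{21} = -0.6
(cA)_{21} = 4.1 * -0.6 = -2.46

-2.46


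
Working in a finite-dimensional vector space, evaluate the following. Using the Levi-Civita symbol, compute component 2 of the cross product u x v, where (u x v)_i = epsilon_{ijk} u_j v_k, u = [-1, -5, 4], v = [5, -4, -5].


(u x v)_2 = sum_{j,k} epsilon_{2jk} u_j v_k. Only permutations of (1,2,3) contribute; the two non-zero terms are:
eps_{213} u_1 v_3 = -1 * -1 * -5 = -5
eps_{231} u_3 v_1 = 1 * 4 * 5 = 20
(u x v)_2 = 15

15


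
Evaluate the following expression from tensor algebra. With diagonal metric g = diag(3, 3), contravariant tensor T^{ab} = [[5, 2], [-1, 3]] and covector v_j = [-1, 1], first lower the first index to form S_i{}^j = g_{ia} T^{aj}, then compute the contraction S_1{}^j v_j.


Step 1: lower the first index. For a diagonal metric, g_{ia} T^{aj} = g_{ii} T^{ij} (no sum on i).
g_{11} = 3
S_1{}^1 = 3 * T^{11} = 3 * 5 = 15
S_1{}^2 = 3 * T^{12} = 3 * 2 = 6
Step 2: contract S_1{}^j with v_j.
S_1{}^1 * v_1 = 15 * -1 = -15
S_1{}^2 * v_2 = 6 * 1 = 6
Result = -15 + 6 = -9

-9


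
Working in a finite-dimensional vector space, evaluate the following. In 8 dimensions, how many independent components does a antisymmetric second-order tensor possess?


A antisymmetric rank-2 tensor in d dimensions has d(d-1)/2 independent components.
d = 8
d(d-1)/2 = 8 * 7 / 2 = 56 / 2 = 28

28


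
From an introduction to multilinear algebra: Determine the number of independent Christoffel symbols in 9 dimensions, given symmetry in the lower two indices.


Christoffel symbols Gamma^k_{ij} are symmetric in i,j, so there are d * d(d+1)/2 independent symbols.
d = 9
d(d+1)/2 = 9 * 10 / 2 = 45
Total = 9 * 45 = 405

405


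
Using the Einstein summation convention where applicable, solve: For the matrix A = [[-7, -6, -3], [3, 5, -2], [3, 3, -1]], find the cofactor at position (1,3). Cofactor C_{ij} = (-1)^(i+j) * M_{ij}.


To find cofactor C_{13}, delete row 1 and column 3.
The resulting 2x2 submatrix is: [[3, 5], [3, 3]]
Minor M_{13} = 3*3 - 5*3
  = 9 - 15 = -6
Sign = (-1)^(1+3) = (-1)^4 = 1
Cofactor C_{13} = 1 * -6 = -6

-6


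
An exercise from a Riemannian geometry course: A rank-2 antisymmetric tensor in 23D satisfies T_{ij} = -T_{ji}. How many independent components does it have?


An antisymmetric rank-2 tensor satisfies A_{ij} = -A_{ji}, so diagonal entries are zero.
The independent components are the upper-triangular entries: C(n, 2) = n(n-1)/2.
n = 23
C(23, 2) = 23 * 22 / 2 = 506 / 2 = 253

253


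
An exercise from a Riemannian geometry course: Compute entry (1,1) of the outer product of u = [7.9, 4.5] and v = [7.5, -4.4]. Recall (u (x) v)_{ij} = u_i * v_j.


The outer product entry T_{ij} = u_i * v_j.
We need i=1, j=1.
u_1 = 7.9, v_1 = 7.5
T_{1,1} = 7.9 * 7.5 = 59.25

59.25


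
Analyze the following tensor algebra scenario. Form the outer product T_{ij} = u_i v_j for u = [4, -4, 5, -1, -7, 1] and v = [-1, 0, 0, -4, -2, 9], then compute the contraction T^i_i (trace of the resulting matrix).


The outer product gives T_{ij} = u_i v_j.
The trace (contraction) is Tr(T) = sum_i T_{ii} = sum_i u_i v_i.
Diagonal entries:
T_{11} = u_1 * v_1 = 4 * -1 = -4
T_{22} = u_2 * v_2 = -4 * 0 = 0
T_{33} = u_3 * v_3 = 5 * 0 = 0
T_{44} = u_4 * v_4 = -1 * -4 = 4
T_{55} = u_5 * v_5 = -7 * -2 = 14
T_{66} = u_6 * v_6 = 1 * 9 = 9
Tr(T) = -4 + 0 + 0 + 4 + 14 + 9 = 23

23


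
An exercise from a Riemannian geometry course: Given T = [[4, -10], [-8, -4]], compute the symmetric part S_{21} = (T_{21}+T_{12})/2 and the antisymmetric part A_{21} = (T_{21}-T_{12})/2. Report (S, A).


T_{21} = -8
T_{12} = -10
S_{21} = (-8 + -10)/2 = -18/2 = -9
A_{21} = (-8 - -10)/2 = 2/2 = 1
Check: S + A = -9 + 1 = -8 = T_{21}.

(-9, 1)


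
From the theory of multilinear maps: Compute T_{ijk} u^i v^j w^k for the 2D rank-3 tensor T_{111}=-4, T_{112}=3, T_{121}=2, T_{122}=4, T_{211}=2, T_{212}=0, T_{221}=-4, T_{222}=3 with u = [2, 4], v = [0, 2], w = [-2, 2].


S = sum over i,j,k of T_{ijk} u_i v_j w_k. Expanding all 8 terms:
T_{111}*u_1*v_1*w_1 = -4*2*0*-2 = 0  (running total: 0)
T_{112}*u_1*v_1*w_2 = 3*2*0*2 = 0  (running total: 0)
T_{121}*u_1*v_2*w_1 = 2*2*2*-2 = -16  (running total: -16)
T_{122}*u_1*v_2*w_2 = 4*2*2*2 = 32  (running total: 16)
T_{211}*u_2*v_1*w_1 = 2*4*0*-2 = 0  (running total: 16)
T_{212}*u_2*v_1*w_2 = 0*4*0*2 = 0  (running total: 16)
T_{221}*u_2*v_2*w_1 = -4*4*2*-2 = 64  (running total: 80)
T_{222}*u_2*v_2*w_2 = 3*4*2*2 = 48  (running total: 128)
S = 128

128


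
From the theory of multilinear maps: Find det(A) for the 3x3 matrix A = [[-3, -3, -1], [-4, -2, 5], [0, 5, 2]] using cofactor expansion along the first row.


Expanding along the first row, det(A) = a11*M_11 - a12*M_12 + a13*M_13, where M_1j is the (1,j) minor.
Minor M_11 = -2*2 - 5*5 = -29
Minor M_12 = -4*2 - 5*0 = -8
Minor M_13 = -4*5 - -2*0 = -20
det = -3*(-29) - -3*(-8) + -1*(-20)
    = 87 - 24 + 20
    = 83

83


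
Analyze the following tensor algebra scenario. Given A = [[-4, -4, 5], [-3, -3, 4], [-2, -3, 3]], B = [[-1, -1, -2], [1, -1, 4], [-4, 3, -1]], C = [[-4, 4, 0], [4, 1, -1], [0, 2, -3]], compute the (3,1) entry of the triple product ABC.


(ABC)_{31} = sum_m (AB)_{3m} C_{m1}. First compute row 3 of AB.
(AB)_{31} = -2*-1 + -3*1 + 3*-4 = -13
(AB)_{32} = -2*-1 + -3*-1 + 3*3 = 14
(AB)_{33} = -2*-2 + -3*4 + 3*-1 = -11
Now contract with column 1 of C:
(AB)_{31} * C_{11} = -13 * -4 = 52
(AB)_{32} * C_{21} = 14 * 4 = 56
(AB)_{33} * C_{31} = -11 * 0 = 0
(ABC)_{31} = 52 + 56 + 0 = 108

108


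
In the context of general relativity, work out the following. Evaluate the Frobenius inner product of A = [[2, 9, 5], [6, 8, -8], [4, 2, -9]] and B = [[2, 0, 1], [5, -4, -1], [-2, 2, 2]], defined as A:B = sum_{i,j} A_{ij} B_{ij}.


A:B = sum over all i,j of A_{ij} * B_{ij}.
Row 1: 2*2=4, 9*0=0, 5*1=5 => row sum = 9
Row 2: 6*5=30, 8*-4=-32, -8*-1=8 => row sum = 6
Row 3: 4*-2=-8, 2*2=4, -9*2=-18 => row sum = -22
Total = 9 + 6 + -22 = -7

-7


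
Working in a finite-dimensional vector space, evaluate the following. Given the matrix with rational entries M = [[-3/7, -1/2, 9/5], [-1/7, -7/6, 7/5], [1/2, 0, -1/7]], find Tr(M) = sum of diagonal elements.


The trace is the sum of diagonal entries.
Diagonal: M[1,1] = -3/7, M[2,2] = -7/6, M[3,3] = -1/7
Tr(M) = -3/7 + -7/6 + -1/7
Computing step by step:
After adding M[1,1]: -3/7
After adding M[2,2]: -67/42
After adding M[3,3]: -73/42
Tr(M) = -73/42

-73/42


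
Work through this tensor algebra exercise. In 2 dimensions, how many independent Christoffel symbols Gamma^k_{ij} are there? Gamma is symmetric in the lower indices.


Christoffel symbols Gamma^k_{ij} are symmetric in i,j, so there are d * d(d+1)/2 independent symbols.
d = 2
d(d+1)/2 = 2 * 3 / 2 = 3
Total = 2 * 3 = 6

6


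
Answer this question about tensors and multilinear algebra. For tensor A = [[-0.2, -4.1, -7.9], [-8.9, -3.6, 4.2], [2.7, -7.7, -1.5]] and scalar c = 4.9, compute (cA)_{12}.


Scalar multiplication: (cA)_{ij} = c * A_{ij}.
c = 4.9
A_{12} = -4.1
(cA)_{12} = 4.9 * -4.1 = -20.09

-20.09


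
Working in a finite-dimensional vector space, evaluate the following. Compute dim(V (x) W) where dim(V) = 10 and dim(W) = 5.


The dimension of a tensor product is the product of dimensions.
dim(V) = 10, dim(W) = 5
dim(V (x) W) = 10 * 5 = 50

50


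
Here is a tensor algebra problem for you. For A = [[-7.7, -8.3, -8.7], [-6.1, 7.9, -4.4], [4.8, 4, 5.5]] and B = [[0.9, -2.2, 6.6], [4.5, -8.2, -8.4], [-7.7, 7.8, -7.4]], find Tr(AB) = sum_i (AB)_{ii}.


Tr(AB) = sum_i (AB)_{ii} where (AB)_{ii} = sum_k A_{ik} B_{ki}.
(AB)_{11} = -7.7*0.9 + -8.3*4.5 + -8.7*-7.7 = 22.71
(AB)_{22} = -6.1*-2.2 + 7.9*-8.2 + -4.4*7.8 = -85.68
(AB)_{33} = 4.8*6.6 + 4*-8.4 + 5.5*-7.4 = -42.62
Tr(AB) = 22.71 + -85.68 + -42.62 = -105.59

-105.59


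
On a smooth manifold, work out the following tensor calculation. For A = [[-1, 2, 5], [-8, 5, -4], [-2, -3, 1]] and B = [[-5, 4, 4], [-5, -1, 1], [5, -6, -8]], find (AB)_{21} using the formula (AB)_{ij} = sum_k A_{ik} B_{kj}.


(AB)_{ij} = sum_k A_{ik} B_{kj}.
For i=2, j=1:
A_{21} * B_{11} = -8 * -5 = 40
A_{22} * B_{21} = 5 * -5 = -25
A_{23} * B_{31} = -4 * 5 = -20
Sum = 40 + -25 + -20 = -5

-5


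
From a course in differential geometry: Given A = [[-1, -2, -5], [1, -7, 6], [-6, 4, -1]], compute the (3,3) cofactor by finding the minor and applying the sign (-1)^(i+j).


To find cofactor C_{33}, delete row 3 and column 3.
The resulting 2x2 submatrix is: [[-1, -2], [1, -7]]
Minor M_{33} = -1*-7 - -2*1
  = 7 - -2 = 9
Sign = (-1)^(3+3) = (-1)^6 = 1
Cofactor C_{33} = 1 * 9 = 9

9


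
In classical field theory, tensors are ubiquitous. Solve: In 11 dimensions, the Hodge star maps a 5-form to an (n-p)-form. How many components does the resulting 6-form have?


The Hodge dual of a p-form on an n-dimensional manifold is an (n-p)-form.
n = 11, p = 5, so dual degree = 11 - 5 = 6
The number of components is C(n, n-p) = C(11, 6) = 462

462


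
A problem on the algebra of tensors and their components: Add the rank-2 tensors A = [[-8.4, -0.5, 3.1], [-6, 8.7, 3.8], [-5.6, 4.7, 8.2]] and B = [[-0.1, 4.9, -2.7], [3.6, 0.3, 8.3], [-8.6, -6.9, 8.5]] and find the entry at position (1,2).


Tensor addition is component-wise: (A + B)_{ij} = A_{ij} + B_{ij}.
A_{12} = -0.5
B_{12} = 4.9
(A + B)_{12} = -0.5 + 4.9 = 4.4

4.4


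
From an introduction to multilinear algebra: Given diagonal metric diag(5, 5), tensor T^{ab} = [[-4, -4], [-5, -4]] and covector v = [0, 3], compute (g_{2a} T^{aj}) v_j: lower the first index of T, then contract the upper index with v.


Step 1: lower the first index. For a diagonal metric, g_{ia} T^{aj} = g_{ii} T^{ij} (no sum on i).
g_{22} = 5
S_2{}^1 = 5 * T^{21} = 5 * -5 = -25
S_2{}^2 = 5 * T^{22} = 5 * -4 = -20
Step 2: contract S_2{}^j with v_j.
S_2{}^1 * v_1 = -25 * 0 = 0
S_2{}^2 * v_2 = -20 * 3 = -60
Result = 0 + -60 = -60

-60


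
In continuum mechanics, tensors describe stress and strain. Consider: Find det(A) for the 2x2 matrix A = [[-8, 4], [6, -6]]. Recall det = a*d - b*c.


For a 2x2 matrix [[a, b], [c, d]], det = a*d - b*c.
a = -8, b = 4, c = 6, d = -6
a*d = -8 * -6 = 48
b*c = 4 * 6 = 24
det = 48 - 24 = 24

24


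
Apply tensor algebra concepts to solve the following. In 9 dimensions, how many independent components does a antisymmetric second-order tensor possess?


A antisymmetric rank-2 tensor in d dimensions has d(d-1)/2 independent components.
d = 9
d(d-1)/2 = 9 * 8 / 2 = 72 / 2 = 36

36


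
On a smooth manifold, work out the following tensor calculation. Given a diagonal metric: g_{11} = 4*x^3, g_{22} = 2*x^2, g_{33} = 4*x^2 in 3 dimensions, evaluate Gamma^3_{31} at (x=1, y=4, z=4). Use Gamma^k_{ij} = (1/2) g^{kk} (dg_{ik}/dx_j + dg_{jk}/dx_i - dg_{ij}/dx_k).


For a diagonal metric, Gamma^k_{ij} = (1/2) g^{kk} (dg_{ik}/dx_j + dg_{jk}/dx_i - dg_{ij}/dx_k).
The metric is diagonal, so g_{ab} = 0 for a != b.
At the given point: g_{11} = 4, g_{22} = 2, g_{33} = 4
g^{33} = 1/4
dg_{33}/dx_1 = dg_{33}/dx_1 = 8
dg_{13}/dx_3 = 0 (off-diagonal)
dg_{31}/dx_3 = 0 (off-diagonal)
Numerator = 8 + 0 - 0 = 8
Gamma^3_{31} = 8 / (2 * 4) = 1

1


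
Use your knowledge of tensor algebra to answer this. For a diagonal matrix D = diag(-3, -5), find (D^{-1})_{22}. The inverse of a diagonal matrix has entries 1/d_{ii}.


For a diagonal matrix, the inverse has entries (D^{-1})_{ii} = 1/d_{ii}.
The diagonal entries are: d_{11} = -3, d_{22} = -5
We need (D^{-1})_{22} = 1/d_{22} = 1/-5 = -1/5

-1/5


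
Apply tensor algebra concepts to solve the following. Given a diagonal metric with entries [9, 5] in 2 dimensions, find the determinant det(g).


For a diagonal metric, the determinant is the product of diagonal entries.
Diagonal entries: 9, 5
det(g) = 9 * 5 = 45

45


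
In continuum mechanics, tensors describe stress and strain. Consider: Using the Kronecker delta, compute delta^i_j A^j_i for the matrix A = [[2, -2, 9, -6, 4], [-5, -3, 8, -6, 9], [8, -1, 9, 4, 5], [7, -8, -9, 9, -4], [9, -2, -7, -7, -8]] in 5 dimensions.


The contraction (trace) of a rank-2 tensor is the sum of its diagonal elements.
Diagonal entries: A[1,1] = 2, A[2,2] = -3, A[3,3] = 9, A[4,4] = 9, A[5,5] = -8
Tr(A) = 2 + -3 + 9 + 9 + -8 = 9

9


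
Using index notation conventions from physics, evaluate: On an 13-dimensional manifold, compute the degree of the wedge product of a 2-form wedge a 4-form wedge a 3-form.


The degree of a wedge product is the sum of the degrees of the individual forms.
Degrees: 2, 4, 3
Total degree = 2 + 4 + 3 = 9

9


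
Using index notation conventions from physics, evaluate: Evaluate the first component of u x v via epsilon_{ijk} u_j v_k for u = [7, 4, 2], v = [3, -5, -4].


(u x v)_1 = sum_{j,k} epsilon_{1jk} u_j v_k. Only permutations of (1,2,3) contribute; the two non-zero terms are:
eps_{123} u_2 v_3 = 1 * 4 * -4 = -16
eps_{132} u_3 v_2 = -1 * 2 * -5 = 10
(u x v)_1 = -6

-6


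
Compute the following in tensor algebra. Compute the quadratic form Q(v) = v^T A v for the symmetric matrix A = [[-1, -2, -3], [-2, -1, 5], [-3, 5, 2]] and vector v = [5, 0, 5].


First compute Av:
(Av)_1 = -1*5 + -2*0 + -3*5 = -20
(Av)_2 = -2*5 + -1*0 + 5*5 = 15
(Av)_3 = -3*5 + 5*0 + 2*5 = -5
Av = [-20, 15, -5]
Then v^T (Av) = 5*-20 + 0*15 + 5*-5
= -100 + 0 + -25 = -125

-125


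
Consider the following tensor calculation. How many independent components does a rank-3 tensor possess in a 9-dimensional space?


The number of components of a rank-r tensor in d dimensions is d^r.
Here d = 9 and r = 3.
9^3 = 729

729


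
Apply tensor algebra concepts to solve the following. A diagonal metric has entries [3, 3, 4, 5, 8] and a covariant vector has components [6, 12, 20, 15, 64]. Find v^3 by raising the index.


To raise an index with a diagonal metric: v^i = v_i / g_{ii}.
For index 3: v_3 = 20, g_{33} = 4
v^3 = 20 / 4 = 5

5


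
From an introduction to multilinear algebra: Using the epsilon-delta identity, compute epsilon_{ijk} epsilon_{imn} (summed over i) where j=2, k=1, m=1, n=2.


Using the identity: epsilon_{ijk} epsilon_{imn} = delta_{jm} delta_{kn} - delta_{jn} delta_{km}.
delta_{21} = 0
delta_{12} = 0
delta_{22} = 1
delta_{11} = 1
Result = 0 * 0 - 1 * 1 = 0 - 1 = -1

-1


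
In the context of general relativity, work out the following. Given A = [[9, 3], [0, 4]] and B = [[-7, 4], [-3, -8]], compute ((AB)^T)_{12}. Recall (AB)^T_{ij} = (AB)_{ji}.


(AB)^T_{ij} = (AB)_{ji} = sum_k A_{jk} B_{ki}.
For i=1, j=2 we need (AB)_{21}:
A_{21} * B_{11} = 0 * -7 = 0
A_{22} * B_{21} = 4 * -3 = -12
Sum = 0 + -12 = -12

-12


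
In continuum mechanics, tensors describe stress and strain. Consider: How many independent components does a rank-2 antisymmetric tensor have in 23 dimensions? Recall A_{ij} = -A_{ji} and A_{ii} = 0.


An antisymmetric rank-2 tensor satisfies A_{ij} = -A_{ji}, so diagonal entries are zero.
The independent components are the upper-triangular entries: C(n, 2) = n(n-1)/2.
n = 23
C(23, 2) = 23 * 22 / 2 = 506 / 2 = 253

253


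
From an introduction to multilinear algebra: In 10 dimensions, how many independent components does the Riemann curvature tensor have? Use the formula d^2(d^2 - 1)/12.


The Riemann tensor in d dimensions has d^2(d^2 - 1)/12 independent components.
d = 10, so d^2 = 100
d^2 - 1 = 99
d^2(d^2 - 1) = 100 * 99 = 9900
Divide by 12: 9900 / 12 = 825

825


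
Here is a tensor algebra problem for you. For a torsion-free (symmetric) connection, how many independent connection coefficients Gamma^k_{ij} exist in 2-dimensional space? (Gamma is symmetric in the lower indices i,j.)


Christoffel symbols Gamma^k_{ij} are symmetric in i,j, so there are d * d(d+1)/2 independent symbols.
d = 2
d(d+1)/2 = 2 * 3 / 2 = 3
Total = 2 * 3 = 6

6


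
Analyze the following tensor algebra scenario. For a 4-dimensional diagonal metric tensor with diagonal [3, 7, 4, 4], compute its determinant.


For a diagonal metric, the determinant is the product of diagonal entries.
Diagonal entries: 3, 7, 4, 4
det(g) = 3 * 7 * 4 * 4 = 336

336


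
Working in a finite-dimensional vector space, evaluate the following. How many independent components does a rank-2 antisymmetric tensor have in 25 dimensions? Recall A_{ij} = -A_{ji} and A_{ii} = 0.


An antisymmetric rank-2 tensor satisfies A_{ij} = -A_{ji}, so diagonal entries are zero.
The independent components are the upper-triangular entries: C(n, 2) = n(n-1)/2.
n = 25
C(25, 2) = 25 * 24 / 2 = 600 / 2 = 300

300


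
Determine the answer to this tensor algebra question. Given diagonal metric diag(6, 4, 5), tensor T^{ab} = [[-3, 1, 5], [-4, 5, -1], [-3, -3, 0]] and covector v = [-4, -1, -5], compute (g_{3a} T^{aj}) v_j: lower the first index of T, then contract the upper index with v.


Step 1: lower the first index. For a diagonal metric, g_{ia} T^{aj} = g_{ii} T^{ij} (no sum on i).
g_{33} = 5
S_3{}^1 = 5 * T^{31} = 5 * -3 = -15
S_3{}^2 = 5 * T^{32} = 5 * -3 = -15
S_3{}^3 = 5 * T^{33} = 5 * 0 = 0
Step 2: contract S_3{}^j with v_j.
S_3{}^1 * v_1 = -15 * -4 = 60
S_3{}^2 * v_2 = -15 * -1 = 15
S_3{}^3 * v_3 = 0 * -5 = 0
Result = 60 + 15 + 0 = 75

75
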